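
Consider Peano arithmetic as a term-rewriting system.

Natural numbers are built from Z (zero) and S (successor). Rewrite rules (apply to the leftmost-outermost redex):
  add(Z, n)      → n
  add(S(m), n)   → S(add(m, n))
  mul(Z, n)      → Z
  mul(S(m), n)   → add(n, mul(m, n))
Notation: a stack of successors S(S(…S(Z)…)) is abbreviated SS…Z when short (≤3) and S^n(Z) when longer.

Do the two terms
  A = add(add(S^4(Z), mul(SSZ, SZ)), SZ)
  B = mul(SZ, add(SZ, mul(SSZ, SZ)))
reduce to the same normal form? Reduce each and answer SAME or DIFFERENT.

Term A:
  start: add(add(S^4(Z), mul(SSZ, SZ)), SZ)
  [1] add(S(add(SSSZ, mul(SSZ, SZ))), SZ)
  [2] S(add(add(SSSZ, mul(SSZ, SZ)), SZ))
  [3] S(add(S(add(SSZ, mul(SSZ, SZ))), SZ))
  [4] S(S(add(add(SSZ, mul(SSZ, SZ)), SZ)))
  [5] S(S(add(S(add(SZ, mul(SSZ, SZ))), SZ)))
  [6] S(S(S(add(add(SZ, mul(SSZ, SZ)), SZ))))
  [7] S(S(S(add(S(add(Z, mul(SSZ, SZ))), SZ))))
  [8] S(S(S(S(add(add(Z, mul(SSZ, SZ)), SZ)))))
  [9] S(S(S(S(add(mul(SSZ, SZ), SZ)))))
  [10] S(S(S(S(add(add(SZ, mul(SZ, SZ)), SZ)))))
  [11] S(S(S(S(add(S(add(Z, mul(SZ, SZ))), SZ)))))
  [12] S(S(S(S(S(add(add(Z, mul(SZ, SZ)), SZ))))))
  [13] S(S(S(S(S(add(mul(SZ, SZ), SZ))))))
  [14] S(S(S(S(S(add(add(SZ, mul(Z, SZ)), SZ))))))
  [15] S(S(S(S(S(add(S(add(Z, mul(Z, SZ))), SZ))))))
  [16] S(S(S(S(S(S(add(add(Z, mul(Z, SZ)), SZ)))))))
  [17] S(S(S(S(S(S(add(mul(Z, SZ), SZ)))))))
  [18] S(S(S(S(S(S(add(Z, SZ)))))))
  [19] S^7(Z)

Term B:
  start: mul(SZ, add(SZ, mul(SSZ, SZ)))
  [1] add(add(SZ, mul(SSZ, SZ)), mul(Z, add(SZ, mul(SSZ, SZ))))
  [2] add(S(add(Z, mul(SSZ, SZ))), mul(Z, add(SZ, mul(SSZ, SZ))))
  [3] S(add(add(Z, mul(SSZ, SZ)), mul(Z, add(SZ, mul(SSZ, SZ)))))
  [4] S(add(mul(SSZ, SZ), mul(Z, add(SZ, mul(SSZ, SZ)))))
  [5] S(add(add(SZ, mul(SZ, SZ)), mul(Z, add(SZ, mul(SSZ, SZ)))))
  [6] S(add(S(add(Z, mul(SZ, SZ))), mul(Z, add(SZ, mul(SSZ, SZ)))))
  [7] S(S(add(add(Z, mul(SZ, SZ)), mul(Z, add(SZ, mul(SSZ, SZ))))))
  [8] S(S(add(mul(SZ, SZ), mul(Z, add(SZ, mul(SSZ, SZ))))))
  [9] S(S(add(add(SZ, mul(Z, SZ)), mul(Z, add(SZ, mul(SSZ, SZ))))))
  [10] S(S(add(S(add(Z, mul(Z, SZ))), mul(Z, add(SZ, mul(SSZ, SZ))))))
  [11] S(S(S(add(add(Z, mul(Z, SZ)), mul(Z, add(SZ, mul(SSZ, SZ)))))))
  [12] S(S(S(add(mul(Z, SZ), mul(Z, add(SZ, mul(SSZ, SZ)))))))
  [13] S(S(S(add(Z, mul(Z, add(SZ, mul(SSZ, SZ)))))))
  [14] S(S(S(mul(Z, add(SZ, mul(SSZ, SZ))))))
  [15] SSSZ

Answer: DIFFERENT — A ⇓ S^7(Z), B ⇓ SSSZ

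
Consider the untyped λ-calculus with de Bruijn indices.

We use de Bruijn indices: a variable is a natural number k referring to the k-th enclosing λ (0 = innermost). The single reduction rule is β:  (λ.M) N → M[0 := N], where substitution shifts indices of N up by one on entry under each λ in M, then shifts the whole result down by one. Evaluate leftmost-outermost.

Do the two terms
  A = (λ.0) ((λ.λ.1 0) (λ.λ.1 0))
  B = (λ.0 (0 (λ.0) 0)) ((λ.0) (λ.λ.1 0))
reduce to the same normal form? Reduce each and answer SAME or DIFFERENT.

Term A:
  start: (λ.0) ((λ.λ.1 0) (λ.λ.1 0))
  →1  (λ.λ.1 0) (λ.λ.1 0)
  →2  λ.(λ.λ.1 0) 0
  →3  λ.λ.1 0

Term B:
  start: (λ.0 (0 (λ.0) 0)) ((λ.0) (λ.λ.1 0))
  →1  (λ.0) (λ.λ.1 0) ((λ.0) (λ.λ.1 0) (λ.0) ((λ.0) (λ.λ.1 0)))
  →2  (λ.λ.1 0) ((λ.0) (λ.λ.1 0) (λ.0) ((λ.0) (λ.λ.1 0)))
  →3  λ.(λ.0) (λ.λ.1 0) (λ.0) ((λ.0) (λ.λ.1 0)) 0
  →4  λ.(λ.λ.1 0) (λ.0) ((λ.0) (λ.λ.1 0)) 0
  →5  λ.(λ.(λ.0) 0) ((λ.0) (λ.λ.1 0)) 0
  →6  λ.(λ.0) ((λ.0) (λ.λ.1 0)) 0
  →7  λ.(λ.0) (λ.λ.1 0) 0
  →8  λ.(λ.λ.1 0) 0
  →9  λ.λ.1 0

Answer: SAME — A ⇓ λ.λ.1 0, B ⇓ λ.λ.1 0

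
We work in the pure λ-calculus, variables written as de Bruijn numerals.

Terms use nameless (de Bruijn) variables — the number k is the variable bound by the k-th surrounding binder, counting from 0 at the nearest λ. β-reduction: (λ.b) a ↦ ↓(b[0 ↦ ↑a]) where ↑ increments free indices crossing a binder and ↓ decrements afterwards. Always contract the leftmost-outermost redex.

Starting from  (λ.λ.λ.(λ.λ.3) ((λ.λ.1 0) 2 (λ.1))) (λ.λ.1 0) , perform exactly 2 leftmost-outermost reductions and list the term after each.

  start: (λ.λ.λ.(λ.λ.3) ((λ.λ.1 0) 2 (λ.1))) (λ.λ.1 0)
  step 1: λ.λ.(λ.λ.3) ((λ.λ.1 0) (λ.λ.1 0) (λ.1))
  step 2: λ.λ.λ.2

Answer: after 2 steps: λ.λ.λ.2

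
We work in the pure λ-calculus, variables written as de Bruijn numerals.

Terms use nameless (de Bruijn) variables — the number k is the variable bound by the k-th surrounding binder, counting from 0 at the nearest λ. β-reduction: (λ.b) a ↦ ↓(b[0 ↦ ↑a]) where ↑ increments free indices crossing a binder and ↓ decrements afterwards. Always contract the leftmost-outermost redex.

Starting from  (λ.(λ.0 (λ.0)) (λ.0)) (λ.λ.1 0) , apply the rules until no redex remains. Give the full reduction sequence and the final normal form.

Answer: normal form = λ.0  (in 3 steps)

Reduction:
  start: (λ.(λ.0 (λ.0)) (λ.0)) (λ.λ.1 0)
  step 1: (λ.0 (λ.0)) (λ.0)
  step 2: (λ.0) (λ.0)
  step 3: λ.0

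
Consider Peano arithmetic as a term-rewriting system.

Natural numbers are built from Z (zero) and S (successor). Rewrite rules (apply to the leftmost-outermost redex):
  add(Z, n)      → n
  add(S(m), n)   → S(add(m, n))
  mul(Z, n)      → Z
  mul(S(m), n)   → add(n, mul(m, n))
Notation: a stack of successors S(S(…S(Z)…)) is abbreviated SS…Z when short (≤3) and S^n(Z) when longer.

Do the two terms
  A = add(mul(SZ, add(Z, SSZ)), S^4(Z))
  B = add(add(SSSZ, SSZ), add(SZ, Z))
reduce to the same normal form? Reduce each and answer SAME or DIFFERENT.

Answer: SAME — A ⇓ S^6(Z), B ⇓ S^6(Z)

Reduction:
Term A:
  start: add(mul(SZ, add(Z, SSZ)), S^4(Z))
  [1] add(add(add(Z, SSZ), mul(Z, add(Z, SSZ))), S^4(Z))
  [2] add(add(SSZ, mul(Z, add(Z, SSZ))), S^4(Z))
  [3] add(S(add(SZ, mul(Z, add(Z, SSZ)))), S^4(Z))
  [4] S(add(add(SZ, mul(Z, add(Z, SSZ))), S^4(Z)))
  [5] S(add(S(add(Z, mul(Z, add(Z, SSZ)))), S^4(Z)))
  [6] S(S(add(add(Z, mul(Z, add(Z, SSZ))), S^4(Z))))
  [7] S(S(add(mul(Z, add(Z, SSZ)), S^4(Z))))
  [8] S(S(add(Z, S^4(Z))))
  [9] S^6(Z)

Term B:
  start: add(add(SSSZ, SSZ), add(SZ, Z))
  [1] add(S(add(SSZ, SSZ)), add(SZ, Z))
  [2] S(add(add(SSZ, SSZ), add(SZ, Z)))
  [3] S(add(S(add(SZ, SSZ)), add(SZ, Z)))
  [4] S(S(add(add(SZ, SSZ), add(SZ, Z))))
  [5] S(S(add(S(add(Z, SSZ)), add(SZ, Z))))
  [6] S(S(S(add(add(Z, SSZ), add(SZ, Z)))))
  [7] S(S(S(add(SSZ, add(SZ, Z)))))
  [8] S(S(S(S(add(SZ, add(SZ, Z))))))
  [9] S(S(S(S(S(add(Z, add(SZ, Z)))))))
  [10] S(S(S(S(S(add(SZ, Z))))))
  [11] S(S(S(S(S(S(add(Z, Z)))))))
  [12] S^6(Z)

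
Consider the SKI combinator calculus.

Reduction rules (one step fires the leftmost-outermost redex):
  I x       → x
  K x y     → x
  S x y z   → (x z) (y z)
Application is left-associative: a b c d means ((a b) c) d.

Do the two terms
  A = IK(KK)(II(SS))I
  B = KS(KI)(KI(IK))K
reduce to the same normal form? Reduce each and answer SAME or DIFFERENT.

Answer: DIFFERENT — A ⇓ K, B ⇓ SIK

Reduction:
Term A:
  start: IK(KK)(II(SS))I
  →1  K(KK)(II(SS))I
  →2  KKI
  →3  K

Term B:
  start: KS(KI)(KI(IK))K
  →1  S(KI(IK))K
  →2  SIK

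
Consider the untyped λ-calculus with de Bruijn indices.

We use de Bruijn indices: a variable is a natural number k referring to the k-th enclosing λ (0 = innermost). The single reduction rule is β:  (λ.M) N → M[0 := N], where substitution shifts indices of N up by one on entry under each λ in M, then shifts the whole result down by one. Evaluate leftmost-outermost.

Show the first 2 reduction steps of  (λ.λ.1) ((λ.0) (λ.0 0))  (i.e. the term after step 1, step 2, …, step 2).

  start: (λ.λ.1) ((λ.0) (λ.0 0))
  step 1: λ.(λ.0) (λ.0 0)
  step 2: λ.λ.0 0

Answer: after 2 steps: λ.λ.0 0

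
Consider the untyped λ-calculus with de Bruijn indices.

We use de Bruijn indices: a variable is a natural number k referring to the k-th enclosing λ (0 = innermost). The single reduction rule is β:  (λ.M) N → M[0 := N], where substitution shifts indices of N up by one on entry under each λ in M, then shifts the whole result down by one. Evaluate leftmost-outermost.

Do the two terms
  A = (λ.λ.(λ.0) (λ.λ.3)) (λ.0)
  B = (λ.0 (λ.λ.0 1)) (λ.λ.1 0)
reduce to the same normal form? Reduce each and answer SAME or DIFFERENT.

Answer: DIFFERENT — A ⇓ λ.λ.λ.λ.0, B ⇓ λ.λ.0 1

Working:
Term A:
  start: (λ.λ.(λ.0) (λ.λ.3)) (λ.0)
  step 1: λ.(λ.0) (λ.λ.λ.0)
  step 2: λ.λ.λ.λ.0

Term B:
  start: (λ.0 (λ.λ.0 1)) (λ.λ.1 0)
  step 1: (λ.λ.1 0) (λ.λ.0 1)
  step 2: λ.(λ.λ.0 1) 0
  step 3: λ.λ.0 1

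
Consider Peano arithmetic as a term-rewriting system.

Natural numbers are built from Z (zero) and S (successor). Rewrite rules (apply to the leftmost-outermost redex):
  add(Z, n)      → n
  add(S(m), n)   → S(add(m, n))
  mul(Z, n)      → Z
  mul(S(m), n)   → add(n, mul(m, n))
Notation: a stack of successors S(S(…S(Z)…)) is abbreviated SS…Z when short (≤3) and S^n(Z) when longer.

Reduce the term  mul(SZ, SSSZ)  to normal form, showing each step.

  start: mul(SZ, SSSZ)
  →1  add(SSSZ, mul(Z, SSSZ))
  →2  S(add(SSZ, mul(Z, SSSZ)))
  →3  S(S(add(SZ, mul(Z, SSSZ))))
  →4  S(S(S(add(Z, mul(Z, SSSZ)))))
  →5  S(S(S(mul(Z, SSSZ))))
  →6  SSSZ

Answer: normal form = SSSZ  (in 6 steps)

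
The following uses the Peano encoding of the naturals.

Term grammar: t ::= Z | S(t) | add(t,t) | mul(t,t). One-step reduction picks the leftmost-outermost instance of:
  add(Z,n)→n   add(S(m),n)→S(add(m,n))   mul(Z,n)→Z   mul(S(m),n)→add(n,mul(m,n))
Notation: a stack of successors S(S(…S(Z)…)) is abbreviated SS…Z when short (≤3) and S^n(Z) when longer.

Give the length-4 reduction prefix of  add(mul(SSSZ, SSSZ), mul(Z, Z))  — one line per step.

  start: add(mul(SSSZ, SSSZ), mul(Z, Z))
  step 1: add(add(SSSZ, mul(SSZ, SSSZ)), mul(Z, Z))
  step 2: add(S(add(SSZ, mul(SSZ, SSSZ))), mul(Z, Z))
  step 3: S(add(add(SSZ, mul(SSZ, SSSZ)), mul(Z, Z)))
  step 4: S(add(S(add(SZ, mul(SSZ, SSSZ))), mul(Z, Z)))

Answer: after 4 steps: S(add(S(add(SZ, mul(SSZ, SSSZ))), mul(Z, Z)))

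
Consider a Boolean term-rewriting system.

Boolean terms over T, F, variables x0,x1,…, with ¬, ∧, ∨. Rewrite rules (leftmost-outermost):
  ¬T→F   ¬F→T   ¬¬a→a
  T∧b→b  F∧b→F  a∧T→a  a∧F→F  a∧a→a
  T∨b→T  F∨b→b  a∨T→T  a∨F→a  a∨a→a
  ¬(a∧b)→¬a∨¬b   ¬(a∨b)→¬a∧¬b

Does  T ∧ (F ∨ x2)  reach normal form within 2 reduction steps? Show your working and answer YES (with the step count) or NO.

  start: T ∧ (F ∨ x2)
  step 1: F ∨ x2
  step 2: x2

Answer: YES — reaches normal form x2 in 2 ≤ 2 steps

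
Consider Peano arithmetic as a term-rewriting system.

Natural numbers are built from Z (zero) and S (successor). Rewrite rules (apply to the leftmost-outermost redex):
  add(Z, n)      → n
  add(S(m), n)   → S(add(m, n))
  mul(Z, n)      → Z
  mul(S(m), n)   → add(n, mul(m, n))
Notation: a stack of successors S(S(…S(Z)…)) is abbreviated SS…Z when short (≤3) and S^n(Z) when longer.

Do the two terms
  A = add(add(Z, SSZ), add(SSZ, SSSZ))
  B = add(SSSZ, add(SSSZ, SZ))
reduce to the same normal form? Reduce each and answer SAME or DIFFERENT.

Term A:
  start: add(add(Z, SSZ), add(SSZ, SSSZ))
  [1] add(SSZ, add(SSZ, SSSZ))
  [2] S(add(SZ, add(SSZ, SSSZ)))
  [3] S(S(add(Z, add(SSZ, SSSZ))))
  [4] S(S(add(SSZ, SSSZ)))
  [5] S(S(S(add(SZ, SSSZ))))
  [6] S(S(S(S(add(Z, SSSZ)))))
  [7] S^7(Z)

Term B:
  start: add(SSSZ, add(SSSZ, SZ))
  [1] S(add(SSZ, add(SSSZ, SZ)))
  [2] S(S(add(SZ, add(SSSZ, SZ))))
  [3] S(S(S(add(Z, add(SSSZ, SZ)))))
  [4] S(S(S(add(SSSZ, SZ))))
  [5] S(S(S(S(add(SSZ, SZ)))))
  [6] S(S(S(S(S(add(SZ, SZ))))))
  [7] S(S(S(S(S(S(add(Z, SZ)))))))
  [8] S^7(Z)

Answer: SAME — A ⇓ S^7(Z), B ⇓ S^7(Z)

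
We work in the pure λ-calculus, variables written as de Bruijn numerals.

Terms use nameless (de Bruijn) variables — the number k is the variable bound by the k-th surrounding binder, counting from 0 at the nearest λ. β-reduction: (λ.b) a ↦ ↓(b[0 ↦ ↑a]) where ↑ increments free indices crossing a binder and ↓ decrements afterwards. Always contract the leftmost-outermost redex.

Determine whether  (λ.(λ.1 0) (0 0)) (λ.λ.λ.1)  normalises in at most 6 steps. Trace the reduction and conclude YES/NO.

  start: (λ.(λ.1 0) (0 0)) (λ.λ.λ.1)
  [1] (λ.(λ.λ.λ.1) 0) ((λ.λ.λ.1) (λ.λ.λ.1))
  [2] (λ.λ.λ.1) ((λ.λ.λ.1) (λ.λ.λ.1))
  [3] λ.λ.1

Answer: YES — reaches normal form λ.λ.1 in 3 ≤ 6 steps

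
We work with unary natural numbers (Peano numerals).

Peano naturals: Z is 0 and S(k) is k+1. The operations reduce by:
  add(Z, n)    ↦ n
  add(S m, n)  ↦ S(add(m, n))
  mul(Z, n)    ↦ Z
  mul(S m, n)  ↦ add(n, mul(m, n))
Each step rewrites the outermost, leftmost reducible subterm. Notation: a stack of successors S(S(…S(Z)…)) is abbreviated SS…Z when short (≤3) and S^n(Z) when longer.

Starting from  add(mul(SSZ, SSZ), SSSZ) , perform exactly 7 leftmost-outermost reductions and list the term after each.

  start: add(mul(SSZ, SSZ), SSSZ)
  step 1: add(add(SSZ, mul(SZ, SSZ)), SSSZ)
  step 2: add(S(add(SZ, mul(SZ, SSZ))), SSSZ)
  step 3: S(add(add(SZ, mul(SZ, SSZ)), SSSZ))
  step 4: S(add(S(add(Z, mul(SZ, SSZ))), SSSZ))
  step 5: S(S(add(add(Z, mul(SZ, SSZ)), SSSZ)))
  step 6: S(S(add(mul(SZ, SSZ), SSSZ)))
  step 7: S(S(add(add(SSZ, mul(Z, SSZ)), SSSZ)))

Answer: after 7 steps: S(S(add(add(SSZ, mul(Z, SSZ)), SSSZ)))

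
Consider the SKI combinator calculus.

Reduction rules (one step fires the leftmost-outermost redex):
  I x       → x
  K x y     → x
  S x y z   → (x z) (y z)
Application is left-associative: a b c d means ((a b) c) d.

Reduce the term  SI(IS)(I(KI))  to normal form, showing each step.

  start: SI(IS)(I(KI))
  →1  I(I(KI))(IS(I(KI)))
  →2  I(KI)(IS(I(KI)))
  →3  KI(IS(I(KI)))
  →4  I

Answer: normal form = I  (in 4 steps)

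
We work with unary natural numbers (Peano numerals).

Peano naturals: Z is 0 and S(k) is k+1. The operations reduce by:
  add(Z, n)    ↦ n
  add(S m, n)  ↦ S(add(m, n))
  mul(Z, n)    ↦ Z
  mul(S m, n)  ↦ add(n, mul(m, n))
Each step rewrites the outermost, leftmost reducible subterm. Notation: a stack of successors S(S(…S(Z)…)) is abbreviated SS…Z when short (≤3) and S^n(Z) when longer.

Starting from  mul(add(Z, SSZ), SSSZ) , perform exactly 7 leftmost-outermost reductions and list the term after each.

  start: mul(add(Z, SSZ), SSSZ)
  →1  mul(SSZ, SSSZ)
  →2  add(SSSZ, mul(SZ, SSSZ))
  →3  S(add(SSZ, mul(SZ, SSSZ)))
  →4  S(S(add(SZ, mul(SZ, SSSZ))))
  →5  S(S(S(add(Z, mul(SZ, SSSZ)))))
  →6  S(S(S(mul(SZ, SSSZ))))
  →7  S(S(S(add(SSSZ, mul(Z, SSSZ)))))

Answer: after 7 steps: S(S(S(add(SSSZ, mul(Z, SSSZ)))))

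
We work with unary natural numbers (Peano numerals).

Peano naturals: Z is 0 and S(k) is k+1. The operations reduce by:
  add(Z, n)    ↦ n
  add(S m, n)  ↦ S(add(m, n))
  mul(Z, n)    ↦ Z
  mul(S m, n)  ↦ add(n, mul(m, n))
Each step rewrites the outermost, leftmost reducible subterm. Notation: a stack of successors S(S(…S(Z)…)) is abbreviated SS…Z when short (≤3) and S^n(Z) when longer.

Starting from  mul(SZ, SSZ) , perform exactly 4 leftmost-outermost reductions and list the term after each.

  start: mul(SZ, SSZ)
  step 1: add(SSZ, mul(Z, SSZ))
  step 2: S(add(SZ, mul(Z, SSZ)))
  step 3: S(S(add(Z, mul(Z, SSZ))))
  step 4: S(S(mul(Z, SSZ)))

Answer: after 4 steps: S(S(mul(Z, SSZ)))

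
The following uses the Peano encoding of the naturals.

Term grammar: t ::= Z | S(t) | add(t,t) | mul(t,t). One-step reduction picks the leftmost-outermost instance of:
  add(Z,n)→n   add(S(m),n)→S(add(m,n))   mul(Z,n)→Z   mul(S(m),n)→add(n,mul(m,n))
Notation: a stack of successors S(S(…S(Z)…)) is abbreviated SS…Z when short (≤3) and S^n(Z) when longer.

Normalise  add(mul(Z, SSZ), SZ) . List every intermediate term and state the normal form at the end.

Answer: normal form = SZ  (in 2 steps)

Working:
  start: add(mul(Z, SSZ), SZ)
  [1] add(Z, SZ)
  [2] SZ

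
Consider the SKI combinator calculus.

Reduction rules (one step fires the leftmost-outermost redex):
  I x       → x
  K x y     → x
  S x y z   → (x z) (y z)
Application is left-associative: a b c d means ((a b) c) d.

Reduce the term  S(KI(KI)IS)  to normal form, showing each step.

  start: S(KI(KI)IS)
  →1  S(IIS)
  →2  S(IS)
  →3  SS

Answer: normal form = SS  (in 3 steps)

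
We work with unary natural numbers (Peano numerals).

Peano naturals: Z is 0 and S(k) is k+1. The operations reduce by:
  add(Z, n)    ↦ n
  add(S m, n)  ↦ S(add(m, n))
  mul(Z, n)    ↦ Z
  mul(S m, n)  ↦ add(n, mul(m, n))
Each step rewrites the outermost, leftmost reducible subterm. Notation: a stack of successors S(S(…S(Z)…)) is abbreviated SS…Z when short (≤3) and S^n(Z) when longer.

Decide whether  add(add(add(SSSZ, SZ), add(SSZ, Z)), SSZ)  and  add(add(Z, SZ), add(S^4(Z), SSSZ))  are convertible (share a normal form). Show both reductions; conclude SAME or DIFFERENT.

Term A:
  start: add(add(add(SSSZ, SZ), add(SSZ, Z)), SSZ)
  [1] add(add(S(add(SSZ, SZ)), add(SSZ, Z)), SSZ)
  [2] add(S(add(add(SSZ, SZ), add(SSZ, Z))), SSZ)
  [3] S(add(add(add(SSZ, SZ), add(SSZ, Z)), SSZ))
  [4] S(add(add(S(add(SZ, SZ)), add(SSZ, Z)), SSZ))
  [5] S(add(S(add(add(SZ, SZ), add(SSZ, Z))), SSZ))
  [6] S(S(add(add(add(SZ, SZ), add(SSZ, Z)), SSZ)))
  [7] S(S(add(add(S(add(Z, SZ)), add(SSZ, Z)), SSZ)))
  [8] S(S(add(S(add(add(Z, SZ), add(SSZ, Z))), SSZ)))
  [9] S(S(S(add(add(add(Z, SZ), add(SSZ, Z)), SSZ))))
  [10] S(S(S(add(add(SZ, add(SSZ, Z)), SSZ))))
  [11] S(S(S(add(S(add(Z, add(SSZ, Z))), SSZ))))
  [12] S(S(S(S(add(add(Z, add(SSZ, Z)), SSZ)))))
  [13] S(S(S(S(add(add(SSZ, Z), SSZ)))))
  [14] S(S(S(S(add(S(add(SZ, Z)), SSZ)))))
  [15] S(S(S(S(S(add(add(SZ, Z), SSZ))))))
  [16] S(S(S(S(S(add(S(add(Z, Z)), SSZ))))))
  [17] S(S(S(S(S(S(add(add(Z, Z), SSZ)))))))
  [18] S(S(S(S(S(S(add(Z, SSZ)))))))
  [19] S^8(Z)

Term B:
  start: add(add(Z, SZ), add(S^4(Z), SSSZ))
  [1] add(SZ, add(S^4(Z), SSSZ))
  [2] S(add(Z, add(S^4(Z), SSSZ)))
  [3] S(add(S^4(Z), SSSZ))
  [4] S(S(add(SSSZ, SSSZ)))
  [5] S(S(S(add(SSZ, SSSZ))))
  [6] S(S(S(S(add(SZ, SSSZ)))))
  [7] S(S(S(S(S(add(Z, SSSZ))))))
  [8] S^8(Z)

Answer: SAME — A ⇓ S^8(Z), B ⇓ S^8(Z)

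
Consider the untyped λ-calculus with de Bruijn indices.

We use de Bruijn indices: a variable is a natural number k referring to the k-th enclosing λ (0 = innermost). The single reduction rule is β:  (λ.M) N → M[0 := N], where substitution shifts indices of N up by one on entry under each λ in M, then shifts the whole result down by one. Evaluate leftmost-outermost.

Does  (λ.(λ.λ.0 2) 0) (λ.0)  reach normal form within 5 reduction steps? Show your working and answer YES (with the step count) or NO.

  start: (λ.(λ.λ.0 2) 0) (λ.0)
  [1] (λ.λ.0 (λ.0)) (λ.0)
  [2] λ.0 (λ.0)

Answer: YES — reaches normal form λ.0 (λ.0) in 2 ≤ 5 steps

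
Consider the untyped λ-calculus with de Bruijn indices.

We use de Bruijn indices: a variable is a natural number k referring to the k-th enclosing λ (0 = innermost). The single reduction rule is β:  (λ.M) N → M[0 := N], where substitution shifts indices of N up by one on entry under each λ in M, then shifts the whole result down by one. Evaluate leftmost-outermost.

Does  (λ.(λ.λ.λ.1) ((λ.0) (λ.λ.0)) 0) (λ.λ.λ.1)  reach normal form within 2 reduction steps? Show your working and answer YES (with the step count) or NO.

Answer: NO — after 2 steps the term is (λ.λ.1) (λ.λ.λ.1), not yet normal

Reduction:
  start: (λ.(λ.λ.λ.1) ((λ.0) (λ.λ.0)) 0) (λ.λ.λ.1)
  step 1: (λ.λ.λ.1) ((λ.0) (λ.λ.0)) (λ.λ.λ.1)
  step 2: (λ.λ.1) (λ.λ.λ.1)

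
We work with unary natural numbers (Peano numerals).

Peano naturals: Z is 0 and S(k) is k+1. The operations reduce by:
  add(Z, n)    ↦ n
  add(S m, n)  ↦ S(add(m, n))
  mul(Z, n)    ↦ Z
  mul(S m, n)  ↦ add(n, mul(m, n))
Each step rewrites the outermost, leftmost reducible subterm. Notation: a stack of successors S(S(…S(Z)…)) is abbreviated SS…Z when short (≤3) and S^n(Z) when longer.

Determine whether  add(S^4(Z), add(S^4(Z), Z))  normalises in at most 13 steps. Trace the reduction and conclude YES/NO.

  start: add(S^4(Z), add(S^4(Z), Z))
  [1] S(add(SSSZ, add(S^4(Z), Z)))
  [2] S(S(add(SSZ, add(S^4(Z), Z))))
  [3] S(S(S(add(SZ, add(S^4(Z), Z)))))
  [4] S(S(S(S(add(Z, add(S^4(Z), Z))))))
  [5] S(S(S(S(add(S^4(Z), Z)))))
  [6] S(S(S(S(S(add(SSSZ, Z))))))
  [7] S(S(S(S(S(S(add(SSZ, Z)))))))
  [8] S(S(S(S(S(S(S(add(SZ, Z))))))))
  [9] S(S(S(S(S(S(S(S(add(Z, Z)))))))))
  [10] S^8(Z)

Answer: YES — reaches normal form S^8(Z) in 10 ≤ 13 steps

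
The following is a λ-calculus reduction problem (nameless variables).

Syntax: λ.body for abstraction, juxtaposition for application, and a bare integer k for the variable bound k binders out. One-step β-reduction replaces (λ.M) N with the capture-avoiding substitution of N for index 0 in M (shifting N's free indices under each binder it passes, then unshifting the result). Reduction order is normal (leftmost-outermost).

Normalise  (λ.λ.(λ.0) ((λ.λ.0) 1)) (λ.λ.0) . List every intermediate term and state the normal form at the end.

Answer: normal form = λ.λ.0  (in 3 steps)

Reduction:
  start: (λ.λ.(λ.0) ((λ.λ.0) 1)) (λ.λ.0)
  [1] λ.(λ.0) ((λ.λ.0) (λ.λ.0))
  [2] λ.(λ.λ.0) (λ.λ.0)
  [3] λ.λ.0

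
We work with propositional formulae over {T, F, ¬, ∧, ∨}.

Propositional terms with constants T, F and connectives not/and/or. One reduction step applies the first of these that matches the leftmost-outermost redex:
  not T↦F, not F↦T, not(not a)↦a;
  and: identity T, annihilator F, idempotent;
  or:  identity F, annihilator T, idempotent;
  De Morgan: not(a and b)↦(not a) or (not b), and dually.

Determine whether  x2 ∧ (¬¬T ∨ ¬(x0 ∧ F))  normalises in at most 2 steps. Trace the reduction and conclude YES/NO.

  start: x2 ∧ (¬¬T ∨ ¬(x0 ∧ F))
  [1] x2 ∧ (T ∨ ¬(x0 ∧ F))
  [2] x2 ∧ T

Answer: NO — after 2 steps the term is x2 ∧ T, not yet normal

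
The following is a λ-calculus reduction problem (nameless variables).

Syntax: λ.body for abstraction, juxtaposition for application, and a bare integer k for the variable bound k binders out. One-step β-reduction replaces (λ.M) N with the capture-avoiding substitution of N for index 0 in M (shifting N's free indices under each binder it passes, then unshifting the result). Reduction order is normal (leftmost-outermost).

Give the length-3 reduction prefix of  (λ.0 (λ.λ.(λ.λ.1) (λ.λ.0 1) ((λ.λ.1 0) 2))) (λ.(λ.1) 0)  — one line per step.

  start: (λ.0 (λ.λ.(λ.λ.1) (λ.λ.0 1) ((λ.λ.1 0) 2))) (λ.(λ.1) 0)
  step 1: (λ.(λ.1) 0) (λ.λ.(λ.λ.1) (λ.λ.0 1) ((λ.λ.1 0) (λ.(λ.1) 0)))
  step 2: (λ.λ.λ.(λ.λ.1) (λ.λ.0 1) ((λ.λ.1 0) (λ.(λ.1) 0))) (λ.λ.(λ.λ.1) (λ.λ.0 1) ((λ.λ.1 0) (λ.(λ.1) 0)))
  step 3: λ.λ.(λ.λ.1) (λ.λ.0 1) ((λ.λ.1 0) (λ.(λ.1) 0))

Answer: after 3 steps: λ.λ.(λ.λ.1) (λ.λ.0 1) ((λ.λ.1 0) (λ.(λ.1) 0))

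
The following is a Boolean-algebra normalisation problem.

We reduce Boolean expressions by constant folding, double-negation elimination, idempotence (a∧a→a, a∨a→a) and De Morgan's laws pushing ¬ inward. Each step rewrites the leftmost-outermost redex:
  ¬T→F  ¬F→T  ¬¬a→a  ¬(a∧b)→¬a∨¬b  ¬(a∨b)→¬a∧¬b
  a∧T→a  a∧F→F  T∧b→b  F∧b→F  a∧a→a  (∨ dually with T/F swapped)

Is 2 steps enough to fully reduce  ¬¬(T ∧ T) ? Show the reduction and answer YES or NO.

Answer: YES — reaches normal form T in 2 ≤ 2 steps

Working:
  start: ¬¬(T ∧ T)
  step 1: T ∧ T
  step 2: T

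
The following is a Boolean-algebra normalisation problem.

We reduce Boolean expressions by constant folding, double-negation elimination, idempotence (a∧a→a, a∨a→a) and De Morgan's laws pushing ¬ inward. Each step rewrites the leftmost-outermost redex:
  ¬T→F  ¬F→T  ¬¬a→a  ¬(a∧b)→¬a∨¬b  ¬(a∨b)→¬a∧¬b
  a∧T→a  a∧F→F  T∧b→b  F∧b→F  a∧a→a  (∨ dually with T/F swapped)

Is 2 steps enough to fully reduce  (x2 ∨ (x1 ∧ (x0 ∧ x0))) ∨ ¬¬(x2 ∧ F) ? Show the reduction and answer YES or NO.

Answer: NO — after 2 steps the term is (x2 ∨ (x1 ∧ x0)) ∨ (x2 ∧ F), not yet normal

Reduction:
  start: (x2 ∨ (x1 ∧ (x0 ∧ x0))) ∨ ¬¬(x2 ∧ F)
  →1  (x2 ∨ (x1 ∧ x0)) ∨ ¬¬(x2 ∧ F)
  →2  (x2 ∨ (x1 ∧ x0)) ∨ (x2 ∧ F)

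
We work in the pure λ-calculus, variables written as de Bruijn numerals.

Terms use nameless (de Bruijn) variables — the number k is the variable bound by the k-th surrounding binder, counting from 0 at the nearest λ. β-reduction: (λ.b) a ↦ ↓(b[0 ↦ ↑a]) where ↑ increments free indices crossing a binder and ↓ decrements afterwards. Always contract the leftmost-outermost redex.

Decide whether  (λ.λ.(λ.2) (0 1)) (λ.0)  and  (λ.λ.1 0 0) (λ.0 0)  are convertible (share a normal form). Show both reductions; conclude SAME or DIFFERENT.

Term A:
  start: (λ.λ.(λ.2) (0 1)) (λ.0)
  [1] λ.(λ.λ.0) (0 (λ.0))
  [2] λ.λ.0

Term B:
  start: (λ.λ.1 0 0) (λ.0 0)
  [1] λ.(λ.0 0) 0 0
  [2] λ.0 0 0

Answer: DIFFERENT — A ⇓ λ.λ.0, B ⇓ λ.0 0 0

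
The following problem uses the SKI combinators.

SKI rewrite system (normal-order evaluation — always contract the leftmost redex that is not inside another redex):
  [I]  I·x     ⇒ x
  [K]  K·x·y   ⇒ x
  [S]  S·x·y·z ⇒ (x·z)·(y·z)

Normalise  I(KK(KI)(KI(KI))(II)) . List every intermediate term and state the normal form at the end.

Answer: normal form = I  (in 4 steps)

Working:
  start: I(KK(KI)(KI(KI))(II))
  step 1: KK(KI)(KI(KI))(II)
  step 2: K(KI(KI))(II)
  step 3: KI(KI)
  step 4: I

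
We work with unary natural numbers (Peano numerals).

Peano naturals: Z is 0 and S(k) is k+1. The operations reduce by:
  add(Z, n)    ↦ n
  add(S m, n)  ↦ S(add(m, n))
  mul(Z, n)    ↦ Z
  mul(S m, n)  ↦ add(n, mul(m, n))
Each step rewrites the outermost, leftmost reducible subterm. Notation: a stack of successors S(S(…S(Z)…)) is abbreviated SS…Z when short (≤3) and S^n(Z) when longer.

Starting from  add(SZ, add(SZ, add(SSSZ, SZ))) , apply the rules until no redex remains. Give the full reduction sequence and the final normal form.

Answer: normal form = S^6(Z)  (in 8 steps)

Derivation:
  start: add(SZ, add(SZ, add(SSSZ, SZ)))
  [1] S(add(Z, add(SZ, add(SSSZ, SZ))))
  [2] S(add(SZ, add(SSSZ, SZ)))
  [3] S(S(add(Z, add(SSSZ, SZ))))
  [4] S(S(add(SSSZ, SZ)))
  [5] S(S(S(add(SSZ, SZ))))
  [6] S(S(S(S(add(SZ, SZ)))))
  [7] S(S(S(S(S(add(Z, SZ))))))
  [8] S^6(Z)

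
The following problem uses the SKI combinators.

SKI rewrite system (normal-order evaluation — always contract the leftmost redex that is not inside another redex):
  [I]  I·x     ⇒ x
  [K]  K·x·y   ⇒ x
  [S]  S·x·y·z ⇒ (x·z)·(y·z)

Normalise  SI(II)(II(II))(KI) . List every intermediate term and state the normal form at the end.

Answer: normal form = KI  (in 12 steps)

Reduction:
  start: SI(II)(II(II))(KI)
  [1] I(II(II))(II(II(II)))(KI)
  [2] II(II)(II(II(II)))(KI)
  [3] I(II)(II(II(II)))(KI)
  [4] II(II(II(II)))(KI)
  [5] I(II(II(II)))(KI)
  [6] II(II(II))(KI)
  [7] I(II(II))(KI)
  [8] II(II)(KI)
  [9] I(II)(KI)
  [10] II(KI)
  [11] I(KI)
  [12] KI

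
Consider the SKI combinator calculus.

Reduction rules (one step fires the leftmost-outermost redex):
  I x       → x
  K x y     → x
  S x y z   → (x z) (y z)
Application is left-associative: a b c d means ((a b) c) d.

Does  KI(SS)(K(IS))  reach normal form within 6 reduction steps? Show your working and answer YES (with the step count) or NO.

Answer: YES — reaches normal form KS in 3 ≤ 6 steps

Derivation:
  start: KI(SS)(K(IS))
  →1  I(K(IS))
  →2  K(IS)
  →3  KS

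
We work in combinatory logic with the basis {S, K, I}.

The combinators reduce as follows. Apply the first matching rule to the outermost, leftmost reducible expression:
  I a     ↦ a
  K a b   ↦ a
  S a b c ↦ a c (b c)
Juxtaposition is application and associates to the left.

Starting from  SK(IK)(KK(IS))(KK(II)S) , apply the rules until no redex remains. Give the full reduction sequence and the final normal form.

  start: SK(IK)(KK(IS))(KK(II)S)
  →1  K(KK(IS))(IK(KK(IS)))(KK(II)S)
  →2  KK(IS)(KK(II)S)
  →3  K(KK(II)S)
  →4  K(KS)

Answer: normal form = K(KS)  (in 4 steps)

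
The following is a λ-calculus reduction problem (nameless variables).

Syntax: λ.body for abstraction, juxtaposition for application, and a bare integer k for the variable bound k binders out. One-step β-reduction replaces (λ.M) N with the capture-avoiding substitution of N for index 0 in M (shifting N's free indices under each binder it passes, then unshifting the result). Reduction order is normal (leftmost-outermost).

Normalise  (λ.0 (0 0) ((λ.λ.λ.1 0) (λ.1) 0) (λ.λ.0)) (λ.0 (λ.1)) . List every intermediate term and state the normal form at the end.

  start: (λ.0 (0 0) ((λ.λ.λ.1 0) (λ.1) 0) (λ.λ.0)) (λ.0 (λ.1))
  [1] (λ.0 (λ.1)) ((λ.0 (λ.1)) (λ.0 (λ.1))) ((λ.λ.λ.1 0) (λ.λ.0 (λ.1)) (λ.0 (λ.1))) (λ.λ.0)
  [2] (λ.0 (λ.1)) (λ.0 (λ.1)) (λ.(λ.0 (λ.1)) (λ.0 (λ.1))) ((λ.λ.λ.1 0) (λ.λ.0 (λ.1)) (λ.0 (λ.1))) (λ.λ.0)
  [3] (λ.0 (λ.1)) (λ.λ.0 (λ.1)) (λ.(λ.0 (λ.1)) (λ.0 (λ.1))) ((λ.λ.λ.1 0) (λ.λ.0 (λ.1)) (λ.0 (λ.1))) (λ.λ.0)
  [4] (λ.λ.0 (λ.1)) (λ.λ.λ.0 (λ.1)) (λ.(λ.0 (λ.1)) (λ.0 (λ.1))) ((λ.λ.λ.1 0) (λ.λ.0 (λ.1)) (λ.0 (λ.1))) (λ.λ.0)
  [5] (λ.0 (λ.1)) (λ.(λ.0 (λ.1)) (λ.0 (λ.1))) ((λ.λ.λ.1 0) (λ.λ.0 (λ.1)) (λ.0 (λ.1))) (λ.λ.0)
  [6] (λ.(λ.0 (λ.1)) (λ.0 (λ.1))) (λ.λ.(λ.0 (λ.1)) (λ.0 (λ.1))) ((λ.λ.λ.1 0) (λ.λ.0 (λ.1)) (λ.0 (λ.1))) (λ.λ.0)
  [7] (λ.0 (λ.1)) (λ.0 (λ.1)) ((λ.λ.λ.1 0) (λ.λ.0 (λ.1)) (λ.0 (λ.1))) (λ.λ.0)
  [8] (λ.0 (λ.1)) (λ.λ.0 (λ.1)) ((λ.λ.λ.1 0) (λ.λ.0 (λ.1)) (λ.0 (λ.1))) (λ.λ.0)
  [9] (λ.λ.0 (λ.1)) (λ.λ.λ.0 (λ.1)) ((λ.λ.λ.1 0) (λ.λ.0 (λ.1)) (λ.0 (λ.1))) (λ.λ.0)
  [10] (λ.0 (λ.1)) ((λ.λ.λ.1 0) (λ.λ.0 (λ.1)) (λ.0 (λ.1))) (λ.λ.0)
  [11] (λ.λ.λ.1 0) (λ.λ.0 (λ.1)) (λ.0 (λ.1)) (λ.(λ.λ.λ.1 0) (λ.λ.0 (λ.1)) (λ.0 (λ.1))) (λ.λ.0)
  [12] (λ.λ.1 0) (λ.0 (λ.1)) (λ.(λ.λ.λ.1 0) (λ.λ.0 (λ.1)) (λ.0 (λ.1))) (λ.λ.0)
  [13] (λ.(λ.0 (λ.1)) 0) (λ.(λ.λ.λ.1 0) (λ.λ.0 (λ.1)) (λ.0 (λ.1))) (λ.λ.0)
  [14] (λ.0 (λ.1)) (λ.(λ.λ.λ.1 0) (λ.λ.0 (λ.1)) (λ.0 (λ.1))) (λ.λ.0)
  [15] (λ.(λ.λ.λ.1 0) (λ.λ.0 (λ.1)) (λ.0 (λ.1))) (λ.λ.(λ.λ.λ.1 0) (λ.λ.0 (λ.1)) (λ.0 (λ.1))) (λ.λ.0)
  [16] (λ.λ.λ.1 0) (λ.λ.0 (λ.1)) (λ.0 (λ.1)) (λ.λ.0)
  [17] (λ.λ.1 0) (λ.0 (λ.1)) (λ.λ.0)
  [18] (λ.(λ.0 (λ.1)) 0) (λ.λ.0)
  [19] (λ.0 (λ.1)) (λ.λ.0)
  [20] (λ.λ.0) (λ.λ.λ.0)
  [21] λ.0

Answer: normal form = λ.0  (in 21 steps)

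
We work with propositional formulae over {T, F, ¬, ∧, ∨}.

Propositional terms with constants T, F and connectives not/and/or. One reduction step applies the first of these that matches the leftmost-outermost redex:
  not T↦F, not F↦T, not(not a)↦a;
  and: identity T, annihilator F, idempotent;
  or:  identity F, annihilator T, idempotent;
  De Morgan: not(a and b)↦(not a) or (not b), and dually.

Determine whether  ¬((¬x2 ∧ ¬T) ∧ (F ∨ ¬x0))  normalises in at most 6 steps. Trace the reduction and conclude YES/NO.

  start: ¬((¬x2 ∧ ¬T) ∧ (F ∨ ¬x0))
  [1] ¬(¬x2 ∧ ¬T) ∨ ¬(F ∨ ¬x0)
  [2] (¬¬x2 ∨ ¬¬T) ∨ ¬(F ∨ ¬x0)
  [3] (x2 ∨ ¬¬T) ∨ ¬(F ∨ ¬x0)
  [4] (x2 ∨ T) ∨ ¬(F ∨ ¬x0)
  [5] T ∨ ¬(F ∨ ¬x0)
  [6] T

Answer: YES — reaches normal form T in 6 ≤ 6 steps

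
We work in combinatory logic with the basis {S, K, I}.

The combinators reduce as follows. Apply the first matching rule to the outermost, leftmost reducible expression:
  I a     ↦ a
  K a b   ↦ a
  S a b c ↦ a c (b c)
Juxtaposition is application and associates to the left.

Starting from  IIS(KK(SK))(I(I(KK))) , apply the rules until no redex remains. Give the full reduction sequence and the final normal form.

  start: IIS(KK(SK))(I(I(KK)))
  step 1: IS(KK(SK))(I(I(KK)))
  step 2: S(KK(SK))(I(I(KK)))
  step 3: SK(I(I(KK)))
  step 4: SK(I(KK))
  step 5: SK(KK)

Answer: normal form = SK(KK)  (in 5 steps)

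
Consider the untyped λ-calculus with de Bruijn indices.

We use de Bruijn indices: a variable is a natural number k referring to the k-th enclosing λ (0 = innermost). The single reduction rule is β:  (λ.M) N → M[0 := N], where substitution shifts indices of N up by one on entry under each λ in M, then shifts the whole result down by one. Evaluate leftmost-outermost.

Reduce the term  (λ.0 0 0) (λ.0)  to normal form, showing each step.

Answer: normal form = λ.0  (in 3 steps)

Working:
  start: (λ.0 0 0) (λ.0)
  step 1: (λ.0) (λ.0) (λ.0)
  step 2: (λ.0) (λ.0)
  step 3: λ.0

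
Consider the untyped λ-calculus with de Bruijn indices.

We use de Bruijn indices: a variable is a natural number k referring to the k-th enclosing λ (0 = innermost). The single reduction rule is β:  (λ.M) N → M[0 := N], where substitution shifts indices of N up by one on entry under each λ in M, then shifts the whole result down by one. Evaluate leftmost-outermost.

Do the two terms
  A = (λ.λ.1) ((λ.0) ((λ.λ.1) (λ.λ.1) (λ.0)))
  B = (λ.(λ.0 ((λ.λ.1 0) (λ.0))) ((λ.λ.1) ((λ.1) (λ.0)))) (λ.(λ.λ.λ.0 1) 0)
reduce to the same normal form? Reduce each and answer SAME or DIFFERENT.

Answer: DIFFERENT — A ⇓ λ.λ.λ.1, B ⇓ λ.λ.λ.0 1

Derivation:
Term A:
  start: (λ.λ.1) ((λ.0) ((λ.λ.1) (λ.λ.1) (λ.0)))
  →1  λ.(λ.0) ((λ.λ.1) (λ.λ.1) (λ.0))
  →2  λ.(λ.λ.1) (λ.λ.1) (λ.0)
  →3  λ.(λ.λ.λ.1) (λ.0)
  →4  λ.λ.λ.1

Term B:
  start: (λ.(λ.0 ((λ.λ.1 0) (λ.0))) ((λ.λ.1) ((λ.1) (λ.0)))) (λ.(λ.λ.λ.0 1) 0)
  →1  (λ.0 ((λ.λ.1 0) (λ.0))) ((λ.λ.1) ((λ.λ.(λ.λ.λ.0 1) 0) (λ.0)))
  →2  (λ.λ.1) ((λ.λ.(λ.λ.λ.0 1) 0) (λ.0)) ((λ.λ.1 0) (λ.0))
  →3  (λ.(λ.λ.(λ.λ.λ.0 1) 0) (λ.0)) ((λ.λ.1 0) (λ.0))
  →4  (λ.λ.(λ.λ.λ.0 1) 0) (λ.0)
  →5  λ.(λ.λ.λ.0 1) 0
  →6  λ.λ.λ.0 1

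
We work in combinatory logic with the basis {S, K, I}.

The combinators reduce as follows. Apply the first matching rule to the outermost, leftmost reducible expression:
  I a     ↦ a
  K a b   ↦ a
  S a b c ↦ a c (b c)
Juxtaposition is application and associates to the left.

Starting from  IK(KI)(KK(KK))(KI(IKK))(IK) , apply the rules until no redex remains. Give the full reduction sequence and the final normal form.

  start: IK(KI)(KK(KK))(KI(IKK))(IK)
  →1  K(KI)(KK(KK))(KI(IKK))(IK)
  →2  KI(KI(IKK))(IK)
  →3  I(IK)
  →4  IK
  →5  K

Answer: normal form = K  (in 5 steps)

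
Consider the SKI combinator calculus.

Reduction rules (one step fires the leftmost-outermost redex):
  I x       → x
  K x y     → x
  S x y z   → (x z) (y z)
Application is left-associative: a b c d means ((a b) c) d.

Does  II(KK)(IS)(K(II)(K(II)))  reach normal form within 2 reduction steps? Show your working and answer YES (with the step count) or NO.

Answer: NO — after 2 steps the term is KK(IS)(K(II)(K(II))), not yet normal

Reduction:
  start: II(KK)(IS)(K(II)(K(II)))
  step 1: I(KK)(IS)(K(II)(K(II)))
  step 2: KK(IS)(K(II)(K(II)))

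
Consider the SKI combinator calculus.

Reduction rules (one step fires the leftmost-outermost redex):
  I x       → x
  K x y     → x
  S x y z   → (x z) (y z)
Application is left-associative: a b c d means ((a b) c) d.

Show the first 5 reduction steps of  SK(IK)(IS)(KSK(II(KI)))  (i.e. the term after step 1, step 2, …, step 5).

  start: SK(IK)(IS)(KSK(II(KI)))
  step 1: K(IS)(IK(IS))(KSK(II(KI)))
  step 2: IS(KSK(II(KI)))
  step 3: S(KSK(II(KI)))
  step 4: S(S(II(KI)))
  step 5: S(S(I(KI)))

Answer: after 5 steps: S(S(I(KI)))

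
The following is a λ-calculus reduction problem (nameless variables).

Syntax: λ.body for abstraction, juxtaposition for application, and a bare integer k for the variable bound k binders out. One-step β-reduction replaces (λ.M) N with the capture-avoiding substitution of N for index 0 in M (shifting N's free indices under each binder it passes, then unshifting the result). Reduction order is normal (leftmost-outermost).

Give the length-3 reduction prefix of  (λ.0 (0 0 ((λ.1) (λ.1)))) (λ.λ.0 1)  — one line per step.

Answer: after 3 steps: λ.0 ((λ.0 (λ.λ.0 1)) ((λ.λ.λ.0 1) (λ.λ.λ.0 1)))

Derivation:
  start: (λ.0 (0 0 ((λ.1) (λ.1)))) (λ.λ.0 1)
  [1] (λ.λ.0 1) ((λ.λ.0 1) (λ.λ.0 1) ((λ.λ.λ.0 1) (λ.λ.λ.0 1)))
  [2] λ.0 ((λ.λ.0 1) (λ.λ.0 1) ((λ.λ.λ.0 1) (λ.λ.λ.0 1)))
  [3] λ.0 ((λ.0 (λ.λ.0 1)) ((λ.λ.λ.0 1) (λ.λ.λ.0 1)))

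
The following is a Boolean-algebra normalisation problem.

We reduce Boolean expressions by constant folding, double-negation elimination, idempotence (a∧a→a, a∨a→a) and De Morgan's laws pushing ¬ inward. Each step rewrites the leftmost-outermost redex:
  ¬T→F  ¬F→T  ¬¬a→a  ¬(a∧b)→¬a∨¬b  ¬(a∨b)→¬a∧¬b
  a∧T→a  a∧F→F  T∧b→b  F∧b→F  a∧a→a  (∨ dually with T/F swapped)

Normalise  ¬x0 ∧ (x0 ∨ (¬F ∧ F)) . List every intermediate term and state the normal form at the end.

Answer: normal form = ¬x0 ∧ x0  (in 2 steps)

Reduction:
  start: ¬x0 ∧ (x0 ∨ (¬F ∧ F))
  →1  ¬x0 ∧ (x0 ∨ F)
  →2  ¬x0 ∧ x0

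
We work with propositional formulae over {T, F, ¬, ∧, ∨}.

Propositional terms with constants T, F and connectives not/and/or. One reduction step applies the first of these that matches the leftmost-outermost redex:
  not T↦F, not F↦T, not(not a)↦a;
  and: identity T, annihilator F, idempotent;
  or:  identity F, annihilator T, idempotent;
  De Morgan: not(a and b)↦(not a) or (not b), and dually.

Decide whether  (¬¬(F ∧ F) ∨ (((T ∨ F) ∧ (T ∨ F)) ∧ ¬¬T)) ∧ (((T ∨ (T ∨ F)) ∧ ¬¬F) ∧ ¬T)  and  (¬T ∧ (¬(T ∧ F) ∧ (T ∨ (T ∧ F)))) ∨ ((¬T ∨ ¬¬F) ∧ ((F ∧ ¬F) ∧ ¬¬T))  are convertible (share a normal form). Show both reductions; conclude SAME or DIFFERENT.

Term A:
  start: (¬¬(F ∧ F) ∨ (((T ∨ F) ∧ (T ∨ F)) ∧ ¬¬T)) ∧ (((T ∨ (T ∨ F)) ∧ ¬¬F) ∧ ¬T)
  →1  ((F ∧ F) ∨ (((T ∨ F) ∧ (T ∨ F)) ∧ ¬¬T)) ∧ (((T ∨ (T ∨ F)) ∧ ¬¬F) ∧ ¬T)
  →2  (F ∨ (((T ∨ F) ∧ (T ∨ F)) ∧ ¬¬T)) ∧ (((T ∨ (T ∨ F)) ∧ ¬¬F) ∧ ¬T)
  →3  (((T ∨ F) ∧ (T ∨ F)) ∧ ¬¬T) ∧ (((T ∨ (T ∨ F)) ∧ ¬¬F) ∧ ¬T)
  →4  ((T ∨ F) ∧ ¬¬T) ∧ (((T ∨ (T ∨ F)) ∧ ¬¬F) ∧ ¬T)
  →5  (T ∧ ¬¬T) ∧ (((T ∨ (T ∨ F)) ∧ ¬¬F) ∧ ¬T)
  →6  ¬¬T ∧ (((T ∨ (T ∨ F)) ∧ ¬¬F) ∧ ¬T)
  →7  T ∧ (((T ∨ (T ∨ F)) ∧ ¬¬F) ∧ ¬T)
  →8  ((T ∨ (T ∨ F)) ∧ ¬¬F) ∧ ¬T
  →9  (T ∧ ¬¬F) ∧ ¬T
  →10  ¬¬F ∧ ¬T
  →11  F ∧ ¬T
  →12  F

Term B:
  start: (¬T ∧ (¬(T ∧ F) ∧ (T ∨ (T ∧ F)))) ∨ ((¬T ∨ ¬¬F) ∧ ((F ∧ ¬F) ∧ ¬¬T))
  →1  (F ∧ (¬(T ∧ F) ∧ (T ∨ (T ∧ F)))) ∨ ((¬T ∨ ¬¬F) ∧ ((F ∧ ¬F) ∧ ¬¬T))
  →2  F ∨ ((¬T ∨ ¬¬F) ∧ ((F ∧ ¬F) ∧ ¬¬T))
  →3  (¬T ∨ ¬¬F) ∧ ((F ∧ ¬F) ∧ ¬¬T)
  →4  (F ∨ ¬¬F) ∧ ((F ∧ ¬F) ∧ ¬¬T)
  →5  ¬¬F ∧ ((F ∧ ¬F) ∧ ¬¬T)
  →6  F ∧ ((F ∧ ¬F) ∧ ¬¬T)
  →7  F

Answer: SAME — A ⇓ F, B ⇓ F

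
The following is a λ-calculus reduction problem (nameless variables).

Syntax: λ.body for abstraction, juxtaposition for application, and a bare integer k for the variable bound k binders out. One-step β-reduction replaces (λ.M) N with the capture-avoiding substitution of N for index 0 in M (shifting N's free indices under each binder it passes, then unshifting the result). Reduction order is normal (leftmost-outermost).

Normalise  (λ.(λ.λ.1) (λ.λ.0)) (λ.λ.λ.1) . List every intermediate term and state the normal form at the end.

  start: (λ.(λ.λ.1) (λ.λ.0)) (λ.λ.λ.1)
  step 1: (λ.λ.1) (λ.λ.0)
  step 2: λ.λ.λ.0

Answer: normal form = λ.λ.λ.0  (in 2 steps)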